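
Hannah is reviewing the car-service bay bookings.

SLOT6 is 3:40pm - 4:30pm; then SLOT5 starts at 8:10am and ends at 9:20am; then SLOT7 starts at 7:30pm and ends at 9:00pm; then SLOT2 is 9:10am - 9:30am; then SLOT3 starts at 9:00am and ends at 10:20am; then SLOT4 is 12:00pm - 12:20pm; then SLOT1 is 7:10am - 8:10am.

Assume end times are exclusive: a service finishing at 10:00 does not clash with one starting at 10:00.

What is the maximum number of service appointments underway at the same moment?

3

Walk through starts and ends in time order (an end at T is processed before a start at T):
7:10am start SLOT1 → 1
8:10am end SLOT1 → 0
8:10am start SLOT5 → 1
9:00am start SLOT3 → 2
9:10am start SLOT2 → 3
9:20am end SLOT5 → 2
9:30am end SLOT2 → 1
10:20am end SLOT3 → 0
12:00pm start SLOT4 → 1
12:20pm end SLOT4 → 0
3:40pm start SLOT6 → 1
4:30pm end SLOT6 → 0
7:30pm start SLOT7 → 1
9:00pm end SLOT7 → 0
Peak is 3, at 9:10am (SLOT2, SLOT3, SLOT5).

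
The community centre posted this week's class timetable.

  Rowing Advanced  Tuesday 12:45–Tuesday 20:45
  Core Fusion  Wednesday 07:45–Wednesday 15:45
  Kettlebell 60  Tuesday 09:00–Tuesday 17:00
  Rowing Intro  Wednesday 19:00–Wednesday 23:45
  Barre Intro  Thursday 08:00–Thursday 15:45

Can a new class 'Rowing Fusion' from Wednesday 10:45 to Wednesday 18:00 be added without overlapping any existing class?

Kettlebell 60: ends Tuesday 17:00 at or before Rowing Fusion starts Wednesday 10:45 → clear.
Rowing Advanced: ends Tuesday 20:45 at or before Rowing Fusion starts Wednesday 10:45 → clear.
Core Fusion: starts Wednesday 07:45 before Rowing Fusion ends Wednesday 18:00, and ends Wednesday 15:45 after Rowing Fusion starts Wednesday 10:45 → overlap.
Rowing Intro: starts Wednesday 19:00 at or after Rowing Fusion ends Wednesday 18:00 → clear.
Barre Intro: starts Thursday 08:00 at or after Rowing Fusion ends Wednesday 18:00 → clear.
Rowing Fusion overlaps Core Fusion.

No — it overlaps Core Fusion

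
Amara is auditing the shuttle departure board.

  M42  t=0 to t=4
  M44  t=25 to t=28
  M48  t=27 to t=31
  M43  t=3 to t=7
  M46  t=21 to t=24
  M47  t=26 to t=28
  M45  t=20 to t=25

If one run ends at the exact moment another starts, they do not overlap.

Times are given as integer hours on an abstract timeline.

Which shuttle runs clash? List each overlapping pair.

M42 & M43, M44 & M47, M44 & M48, M45 & M46, M47 & M48

Check each pair: they overlap iff neither finishes before the other starts.
Sorted by start: M42, M43, M45, M46, M44, M47, M48.
M43 starts before M42 ends → M42 and M43 overlap.
M45 starts after M42 ends; M42 is clear from here.
M45 starts after M43 ends; M43 is clear from here.
M46 starts before M45 ends → M45 and M46 overlap.
M44 starts exactly when M45 ends (back-to-back, no overlap); M45 is clear from here.
M44 starts after M46 ends; M46 is clear from here.
M47 starts before M44 ends → M44 and M47 overlap.
M48 starts before M44 ends → M44 and M48 overlap.
M48 starts before M47 ends → M47 and M48 overlap.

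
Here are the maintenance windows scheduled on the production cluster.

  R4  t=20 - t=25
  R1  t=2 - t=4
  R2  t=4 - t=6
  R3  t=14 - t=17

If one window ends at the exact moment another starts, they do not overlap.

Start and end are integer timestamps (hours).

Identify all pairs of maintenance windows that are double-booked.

none

Two intervals overlap when each starts before the other ends.
Sorted by start: R1, R2, R3, R4.
R2 starts exactly when R1 ends (back-to-back, no overlap), so R1 has no further overlaps.
R3 starts after R2 ends, so R2 has no further overlaps.
R4 starts after R3 ends.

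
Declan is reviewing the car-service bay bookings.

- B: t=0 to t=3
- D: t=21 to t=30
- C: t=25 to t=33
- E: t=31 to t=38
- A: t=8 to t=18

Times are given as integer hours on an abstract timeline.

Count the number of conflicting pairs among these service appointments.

Check each pair: they overlap iff neither finishes before the other starts.
Sorted by start: B, A, D, C, E.
A starts after B ends, so B has no further overlaps.
D starts after A ends, so A has no further overlaps.
C starts before D ends → D and C overlap.
E starts after D ends.
E starts before C ends → C and E overlap.
Overlapping pairs: C & D, C & E — 2 in total.

2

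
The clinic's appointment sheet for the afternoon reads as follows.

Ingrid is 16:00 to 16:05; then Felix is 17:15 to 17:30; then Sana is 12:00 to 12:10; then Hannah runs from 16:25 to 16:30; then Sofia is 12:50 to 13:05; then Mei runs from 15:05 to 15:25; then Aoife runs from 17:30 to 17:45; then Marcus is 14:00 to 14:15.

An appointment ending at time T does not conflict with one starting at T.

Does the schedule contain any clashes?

Two intervals overlap when each starts before the other ends.
Sorted by start: Sana, Sofia, Marcus, Mei, Ingrid, Hannah, Felix, Aoife.
Sofia starts after Sana ends, so nothing later overlaps Sana either.
Marcus starts after Sofia ends, so nothing later overlaps Sofia either.
Mei starts after Marcus ends, so nothing later overlaps Marcus either.
Ingrid starts after Mei ends, so nothing later overlaps Mei either.
Hannah starts after Ingrid ends, so nothing later overlaps Ingrid either.
Felix starts after Hannah ends, so nothing later overlaps Hannah either.
Aoife starts exactly when Felix ends (back-to-back, no overlap).
Every pair is clear; the schedule has no overlaps.

No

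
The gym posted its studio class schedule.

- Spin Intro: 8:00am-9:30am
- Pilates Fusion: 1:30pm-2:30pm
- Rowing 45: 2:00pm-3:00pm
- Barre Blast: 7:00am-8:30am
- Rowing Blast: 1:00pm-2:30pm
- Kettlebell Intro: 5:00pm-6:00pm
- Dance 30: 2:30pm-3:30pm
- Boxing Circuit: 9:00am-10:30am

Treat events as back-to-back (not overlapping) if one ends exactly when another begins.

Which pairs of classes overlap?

Barre Blast & Spin Intro, Boxing Circuit & Spin Intro, Dance 30 & Rowing 45, Pilates Fusion & Rowing 45, Pilates Fusion & Rowing Blast, Rowing 45 & Rowing Blast

Two intervals overlap when each starts before the other ends.
Sorted by start: Barre Blast, Spin Intro, Boxing Circuit, Rowing Blast, Pilates Fusion, Rowing 45, Dance 30, Kettlebell Intro.
Spin Intro starts before Barre Blast ends → Barre Blast and Spin Intro overlap.
Boxing Circuit starts after Barre Blast ends — done with Barre Blast.
Boxing Circuit starts before Spin Intro ends → Spin Intro and Boxing Circuit overlap.
Rowing Blast starts after Spin Intro ends — done with Spin Intro.
Rowing Blast starts after Boxing Circuit ends — done with Boxing Circuit.
Pilates Fusion starts before Rowing Blast ends → Rowing Blast and Pilates Fusion overlap.
Rowing 45 starts before Rowing Blast ends → Rowing Blast and Rowing 45 overlap.
Dance 30 starts exactly when Rowing Blast ends (back-to-back, no overlap) — done with Rowing Blast.
Rowing 45 starts before Pilates Fusion ends → Pilates Fusion and Rowing 45 overlap.
Dance 30 starts exactly when Pilates Fusion ends (back-to-back, no overlap) — done with Pilates Fusion.
Dance 30 starts before Rowing 45 ends → Rowing 45 and Dance 30 overlap.
Kettlebell Intro starts after Rowing 45 ends.
Kettlebell Intro starts after Dance 30 ends.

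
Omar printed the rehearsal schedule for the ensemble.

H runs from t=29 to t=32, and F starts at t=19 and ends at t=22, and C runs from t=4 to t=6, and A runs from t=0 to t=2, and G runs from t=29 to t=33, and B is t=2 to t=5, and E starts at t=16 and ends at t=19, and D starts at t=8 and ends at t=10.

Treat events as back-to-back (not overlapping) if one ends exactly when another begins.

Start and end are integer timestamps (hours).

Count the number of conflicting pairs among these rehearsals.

Sorted by start: A, B, C, D, E, F, G, H.
B starts exactly when A ends (back-to-back, no overlap); A is clear from here.
C starts before B ends → B and C overlap.
D starts after B ends; B is clear from here.
D starts after C ends; C is clear from here.
E starts after D ends; D is clear from here.
F starts exactly when E ends (back-to-back, no overlap); E is clear from here.
G starts after F ends; F is clear from here.
H starts before G ends → G and H overlap.
Overlapping pairs: B & C, G & H — 2 in total.

2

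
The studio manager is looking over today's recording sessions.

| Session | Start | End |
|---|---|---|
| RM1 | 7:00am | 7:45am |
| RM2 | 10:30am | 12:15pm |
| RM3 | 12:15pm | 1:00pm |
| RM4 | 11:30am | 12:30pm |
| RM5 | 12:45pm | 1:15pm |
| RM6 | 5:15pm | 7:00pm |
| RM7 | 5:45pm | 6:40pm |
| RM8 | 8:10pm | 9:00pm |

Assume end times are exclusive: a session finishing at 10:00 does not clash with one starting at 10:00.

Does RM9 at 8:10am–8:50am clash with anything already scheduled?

No — it doesn't clash with anything

RM1: ends 7:45am at or before RM9 starts 8:10am → clear.
RM2: starts 10:30am at or after RM9 ends 8:50am → clear.
RM4: starts 11:30am at or after RM9 ends 8:50am → clear.
RM3: starts 12:15pm at or after RM9 ends 8:50am → clear.
RM5: starts 12:45pm at or after RM9 ends 8:50am → clear.
RM6: starts 5:15pm at or after RM9 ends 8:50am → clear.
RM7: starts 5:45pm at or after RM9 ends 8:50am → clear.
RM8: starts 8:10pm at or after RM9 ends 8:50am → clear.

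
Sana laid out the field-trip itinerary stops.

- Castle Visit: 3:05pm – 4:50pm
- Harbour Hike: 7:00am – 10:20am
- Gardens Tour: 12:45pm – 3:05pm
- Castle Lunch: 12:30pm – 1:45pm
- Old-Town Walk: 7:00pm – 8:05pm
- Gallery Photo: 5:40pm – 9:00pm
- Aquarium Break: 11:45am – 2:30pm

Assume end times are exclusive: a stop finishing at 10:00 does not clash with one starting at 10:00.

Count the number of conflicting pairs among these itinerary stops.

Sorted by start: Harbour Hike, Aquarium Break, Castle Lunch, Gardens Tour, Castle Visit, Gallery Photo, Old-Town Walk.
Aquarium Break starts after Harbour Hike ends; Harbour Hike is clear from here.
Castle Lunch starts before Aquarium Break ends → Aquarium Break and Castle Lunch overlap.
Gardens Tour starts before Aquarium Break ends → Aquarium Break and Gardens Tour overlap.
Castle Visit starts after Aquarium Break ends; Aquarium Break is clear from here.
Gardens Tour starts before Castle Lunch ends → Castle Lunch and Gardens Tour overlap.
Castle Visit starts after Castle Lunch ends; Castle Lunch is clear from here.
Castle Visit starts exactly when Gardens Tour ends (back-to-back, no overlap); Gardens Tour is clear from here.
Gallery Photo starts after Castle Visit ends; Castle Visit is clear from here.
Old-Town Walk starts before Gallery Photo ends → Gallery Photo and Old-Town Walk overlap.
Overlapping pairs: Aquarium Break & Castle Lunch, Aquarium Break & Gardens Tour, Castle Lunch & Gardens Tour, Gallery Photo & Old-Town Walk — 4 in total.

4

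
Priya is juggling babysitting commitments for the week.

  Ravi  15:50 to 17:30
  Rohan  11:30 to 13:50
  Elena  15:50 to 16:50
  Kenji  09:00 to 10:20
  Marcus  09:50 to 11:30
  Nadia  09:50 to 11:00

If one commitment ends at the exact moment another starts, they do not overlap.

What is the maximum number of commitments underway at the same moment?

Walk through starts and ends in time order (an end at T is processed before a start at T):
09:00 start Kenji → 1
09:50 start Marcus → 2
09:50 start Nadia → 3
10:20 end Kenji → 2
11:00 end Nadia → 1
11:30 end Marcus → 0
11:30 start Rohan → 1
13:50 end Rohan → 0
15:50 start Elena → 1
15:50 start Ravi → 2
16:50 end Elena → 1
17:30 end Ravi → 0
Peak is 3, at 09:50 (Kenji, Marcus, Nadia).

3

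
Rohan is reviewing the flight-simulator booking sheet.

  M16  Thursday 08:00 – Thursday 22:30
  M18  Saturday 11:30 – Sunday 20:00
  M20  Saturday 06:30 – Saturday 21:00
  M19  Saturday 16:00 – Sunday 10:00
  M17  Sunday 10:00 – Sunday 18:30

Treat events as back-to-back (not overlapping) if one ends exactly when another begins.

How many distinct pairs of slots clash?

Sorted by start: M16, M20, M18, M19, M17.
M20 starts after M16 ends, so M16 has no further overlaps.
M18 starts before M20 ends → M20 and M18 overlap.
M19 starts before M20 ends → M20 and M19 overlap.
M17 starts after M20 ends.
M19 starts before M18 ends → M18 and M19 overlap.
M17 starts before M18 ends → M18 and M17 overlap.
M17 starts exactly when M19 ends (back-to-back, no overlap).
Overlapping pairs: M17 & M18, M18 & M19, M18 & M20, M19 & M20 — 4 in total.

4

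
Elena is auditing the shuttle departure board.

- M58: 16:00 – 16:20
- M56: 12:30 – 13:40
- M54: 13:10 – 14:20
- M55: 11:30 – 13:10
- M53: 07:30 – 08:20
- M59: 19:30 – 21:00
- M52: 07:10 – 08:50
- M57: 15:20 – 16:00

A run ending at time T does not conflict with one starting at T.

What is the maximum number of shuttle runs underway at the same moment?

2

Sweep the timeline, counting +1 at each start and −1 at each end (ends before starts at a tie):
07:10 start M52 → 1
07:30 start M53 → 2
08:20 end M53 → 1
08:50 end M52 → 0
11:30 start M55 → 1
12:30 start M56 → 2
13:10 end M55 → 1
13:10 start M54 → 2
13:40 end M56 → 1
14:20 end M54 → 0
15:20 start M57 → 1
16:00 end M57 → 0
16:00 start M58 → 1
16:20 end M58 → 0
19:30 start M59 → 1
21:00 end M59 → 0
Peak is 2, at 07:30 (M52, M53).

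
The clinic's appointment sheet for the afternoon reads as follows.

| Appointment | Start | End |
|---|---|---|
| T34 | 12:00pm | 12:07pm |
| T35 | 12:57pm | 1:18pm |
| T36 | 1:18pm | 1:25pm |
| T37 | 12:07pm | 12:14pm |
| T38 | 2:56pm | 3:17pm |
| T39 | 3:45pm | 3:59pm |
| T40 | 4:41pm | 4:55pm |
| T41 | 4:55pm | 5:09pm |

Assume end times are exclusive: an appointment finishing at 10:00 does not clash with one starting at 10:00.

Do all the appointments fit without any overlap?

Sorted by start: T34, T37, T35, T36, T38, T39, T40, T41.
T37 starts exactly when T34 ends (back-to-back, no overlap) — done with T34.
T35 starts after T37 ends — done with T37.
T36 starts exactly when T35 ends (back-to-back, no overlap) — done with T35.
T38 starts after T36 ends — done with T36.
T39 starts after T38 ends — done with T38.
T40 starts after T39 ends — done with T39.
T41 starts exactly when T40 ends (back-to-back, no overlap).
Every pair is clear; the schedule has no overlaps.

Yes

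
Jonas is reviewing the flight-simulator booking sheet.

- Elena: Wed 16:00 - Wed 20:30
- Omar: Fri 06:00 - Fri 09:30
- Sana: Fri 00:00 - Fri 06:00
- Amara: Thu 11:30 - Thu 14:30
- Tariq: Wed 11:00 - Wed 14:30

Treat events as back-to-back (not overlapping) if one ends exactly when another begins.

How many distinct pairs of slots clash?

Check each pair: they overlap iff neither finishes before the other starts.
Sorted by start: Tariq, Elena, Amara, Sana, Omar.
Elena starts after Tariq ends, so nothing later overlaps Tariq either.
Amara starts after Elena ends, so nothing later overlaps Elena either.
Sana starts after Amara ends, so nothing later overlaps Amara either.
Omar starts exactly when Sana ends (back-to-back, no overlap).
No pair overlaps.

0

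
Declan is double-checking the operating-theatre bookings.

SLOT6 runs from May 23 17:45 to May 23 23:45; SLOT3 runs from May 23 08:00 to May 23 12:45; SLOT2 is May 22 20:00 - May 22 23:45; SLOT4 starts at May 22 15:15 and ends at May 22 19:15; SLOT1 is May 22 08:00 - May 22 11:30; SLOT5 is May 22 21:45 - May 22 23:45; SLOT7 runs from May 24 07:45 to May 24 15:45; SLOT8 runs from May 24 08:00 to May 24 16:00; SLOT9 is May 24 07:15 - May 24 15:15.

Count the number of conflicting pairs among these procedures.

Two intervals overlap when each starts before the other ends.
Sorted by start: SLOT1, SLOT4, SLOT2, SLOT5, SLOT3, SLOT6, SLOT9, SLOT7, SLOT8.
SLOT4 starts after SLOT1 ends, so nothing later overlaps SLOT1 either.
SLOT2 starts after SLOT4 ends, so nothing later overlaps SLOT4 either.
SLOT5 starts before SLOT2 ends → SLOT2 and SLOT5 overlap.
SLOT3 starts after SLOT2 ends, so nothing later overlaps SLOT2 either.
SLOT3 starts after SLOT5 ends, so nothing later overlaps SLOT5 either.
SLOT6 starts after SLOT3 ends, so nothing later overlaps SLOT3 either.
SLOT9 starts after SLOT6 ends, so nothing later overlaps SLOT6 either.
SLOT7 starts before SLOT9 ends → SLOT9 and SLOT7 overlap.
SLOT8 starts before SLOT9 ends → SLOT9 and SLOT8 overlap.
SLOT8 starts before SLOT7 ends → SLOT7 and SLOT8 overlap.
Overlapping pairs: SLOT2 & SLOT5, SLOT7 & SLOT8, SLOT7 & SLOT9, SLOT8 & SLOT9 — 4 in total.

4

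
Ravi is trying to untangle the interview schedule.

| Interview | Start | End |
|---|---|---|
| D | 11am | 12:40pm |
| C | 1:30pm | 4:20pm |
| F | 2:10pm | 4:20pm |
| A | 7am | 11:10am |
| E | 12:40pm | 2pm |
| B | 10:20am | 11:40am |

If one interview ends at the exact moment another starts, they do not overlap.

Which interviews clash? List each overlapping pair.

A & B, A & D, B & D, C & E, C & F

Sorted by start: A, B, D, E, C, F.
B starts before A ends → A and B overlap.
D starts before A ends → A and D overlap.
E starts after A ends; A is clear from here.
D starts before B ends → B and D overlap.
E starts after B ends; B is clear from here.
E starts exactly when D ends (back-to-back, no overlap); D is clear from here.
C starts before E ends → E and C overlap.
F starts after E ends.
F starts before C ends → C and F overlap.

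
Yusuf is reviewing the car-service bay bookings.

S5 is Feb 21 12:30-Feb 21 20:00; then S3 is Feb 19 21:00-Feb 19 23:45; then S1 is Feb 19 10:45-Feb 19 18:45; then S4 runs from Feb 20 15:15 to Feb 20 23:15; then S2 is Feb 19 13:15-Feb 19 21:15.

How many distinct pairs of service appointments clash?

2

Sorted by start: S1, S2, S3, S4, S5.
S2 starts before S1 ends → S1 and S2 overlap.
S3 starts after S1 ends, so S1 has no further overlaps.
S3 starts before S2 ends → S2 and S3 overlap.
S4 starts after S2 ends, so S2 has no further overlaps.
S4 starts after S3 ends, so S3 has no further overlaps.
S5 starts after S4 ends.
Overlapping pairs: S1 & S2, S2 & S3 — 2 in total.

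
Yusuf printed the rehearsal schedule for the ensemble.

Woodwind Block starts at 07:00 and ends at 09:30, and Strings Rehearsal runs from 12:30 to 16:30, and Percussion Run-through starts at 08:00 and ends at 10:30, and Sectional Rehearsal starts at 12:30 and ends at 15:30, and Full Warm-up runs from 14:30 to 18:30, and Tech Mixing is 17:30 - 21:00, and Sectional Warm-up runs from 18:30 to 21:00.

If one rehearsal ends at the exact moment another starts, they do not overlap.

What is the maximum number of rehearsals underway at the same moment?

Sweep the timeline, counting +1 at each start and −1 at each end (ends before starts at a tie):
07:00 start Woodwind Block → 1
08:00 start Percussion Run-through → 2
09:30 end Woodwind Block → 1
10:30 end Percussion Run-through → 0
12:30 start Sectional Rehearsal → 1
12:30 start Strings Rehearsal → 2
14:30 start Full Warm-up → 3
15:30 end Sectional Rehearsal → 2
16:30 end Strings Rehearsal → 1
17:30 start Tech Mixing → 2
18:30 end Full Warm-up → 1
18:30 start Sectional Warm-up → 2
21:00 end Sectional Warm-up → 1
21:00 end Tech Mixing → 0
Peak is 3, at 14:30 (Full Warm-up, Sectional Rehearsal, Strings Rehearsal).

3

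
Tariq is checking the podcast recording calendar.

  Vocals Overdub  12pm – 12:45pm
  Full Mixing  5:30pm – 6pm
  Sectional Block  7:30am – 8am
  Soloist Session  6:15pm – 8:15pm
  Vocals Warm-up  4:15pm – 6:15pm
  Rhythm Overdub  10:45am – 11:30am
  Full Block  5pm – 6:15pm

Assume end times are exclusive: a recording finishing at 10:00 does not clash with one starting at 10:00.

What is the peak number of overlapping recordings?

Sort all start/end points and keep a running count:
7:30am start Sectional Block → 1
8am end Sectional Block → 0
10:45am start Rhythm Overdub → 1
11:30am end Rhythm Overdub → 0
12pm start Vocals Overdub → 1
12:45pm end Vocals Overdub → 0
4:15pm start Vocals Warm-up → 1
5pm start Full Block → 2
5:30pm start Full Mixing → 3
6pm end Full Mixing → 2
6:15pm end Full Block → 1
6:15pm end Vocals Warm-up → 0
6:15pm start Soloist Session → 1
8:15pm end Soloist Session → 0
Peak is 3, at 5:30pm (Full Block, Full Mixing, Vocals Warm-up).

3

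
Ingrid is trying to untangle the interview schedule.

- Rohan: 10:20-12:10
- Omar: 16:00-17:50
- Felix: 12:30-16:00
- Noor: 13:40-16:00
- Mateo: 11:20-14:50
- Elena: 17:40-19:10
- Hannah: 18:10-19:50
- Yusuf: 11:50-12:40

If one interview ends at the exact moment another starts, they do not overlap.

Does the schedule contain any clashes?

Yes

Sorted by start: Rohan, Mateo, Yusuf, Felix, Noor, Omar, Elena, Hannah.
Mateo starts before Rohan ends → Rohan and Mateo overlap.
That's a conflict, so the schedule is not conflict-free.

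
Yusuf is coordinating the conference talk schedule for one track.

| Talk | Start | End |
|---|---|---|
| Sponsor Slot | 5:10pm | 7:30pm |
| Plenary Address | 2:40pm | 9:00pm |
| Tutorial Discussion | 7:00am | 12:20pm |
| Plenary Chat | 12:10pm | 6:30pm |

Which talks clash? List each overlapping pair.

Plenary Address & Plenary Chat, Plenary Address & Sponsor Slot, Plenary Chat & Sponsor Slot, Plenary Chat & Tutorial Discussion

Sorted by start: Tutorial Discussion, Plenary Chat, Plenary Address, Sponsor Slot.
Plenary Chat starts before Tutorial Discussion ends → Tutorial Discussion and Plenary Chat overlap.
Plenary Address starts after Tutorial Discussion ends; Tutorial Discussion is clear from here.
Plenary Address starts before Plenary Chat ends → Plenary Chat and Plenary Address overlap.
Sponsor Slot starts before Plenary Chat ends → Plenary Chat and Sponsor Slot overlap.
Sponsor Slot starts before Plenary Address ends → Plenary Address and Sponsor Slot overlap.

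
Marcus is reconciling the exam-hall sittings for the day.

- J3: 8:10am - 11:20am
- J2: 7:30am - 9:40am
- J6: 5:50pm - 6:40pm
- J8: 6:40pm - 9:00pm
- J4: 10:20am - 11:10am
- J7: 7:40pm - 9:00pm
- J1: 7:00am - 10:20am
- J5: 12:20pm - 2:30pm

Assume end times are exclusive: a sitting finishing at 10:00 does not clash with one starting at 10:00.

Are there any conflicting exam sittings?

Two intervals overlap when each starts before the other ends.
Sorted by start: J1, J2, J3, J4, J5, J6, J8, J7.
J2 starts before J1 ends → J1 and J2 overlap.
That's a conflict, so the schedule is not conflict-free.

Yes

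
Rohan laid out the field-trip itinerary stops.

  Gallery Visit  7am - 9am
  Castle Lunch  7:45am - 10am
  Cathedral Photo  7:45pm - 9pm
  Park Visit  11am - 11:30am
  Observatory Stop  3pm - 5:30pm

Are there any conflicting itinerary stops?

Yes

Sorted by start: Gallery Visit, Castle Lunch, Park Visit, Observatory Stop, Cathedral Photo.
Castle Lunch starts before Gallery Visit ends → Gallery Visit and Castle Lunch overlap.
That's a conflict, so the schedule is not conflict-free.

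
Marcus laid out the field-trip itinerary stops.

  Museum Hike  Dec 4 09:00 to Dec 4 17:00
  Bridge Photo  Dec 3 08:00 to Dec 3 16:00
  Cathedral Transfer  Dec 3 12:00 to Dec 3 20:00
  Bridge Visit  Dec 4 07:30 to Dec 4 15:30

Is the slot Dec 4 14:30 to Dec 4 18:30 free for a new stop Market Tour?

Bridge Photo: ends Dec 3 16:00 at or before Market Tour starts Dec 4 14:30 → clear.
Cathedral Transfer: ends Dec 3 20:00 at or before Market Tour starts Dec 4 14:30 → clear.
Bridge Visit: starts Dec 4 07:30 before Market Tour ends Dec 4 18:30, and ends Dec 4 15:30 after Market Tour starts Dec 4 14:30 → overlap.
Museum Hike: starts Dec 4 09:00 before Market Tour ends Dec 4 18:30, and ends Dec 4 17:00 after Market Tour starts Dec 4 14:30 → overlap.
Market Tour overlaps Museum Hike, Bridge Visit.

No — it overlaps Bridge Visit, Museum Hike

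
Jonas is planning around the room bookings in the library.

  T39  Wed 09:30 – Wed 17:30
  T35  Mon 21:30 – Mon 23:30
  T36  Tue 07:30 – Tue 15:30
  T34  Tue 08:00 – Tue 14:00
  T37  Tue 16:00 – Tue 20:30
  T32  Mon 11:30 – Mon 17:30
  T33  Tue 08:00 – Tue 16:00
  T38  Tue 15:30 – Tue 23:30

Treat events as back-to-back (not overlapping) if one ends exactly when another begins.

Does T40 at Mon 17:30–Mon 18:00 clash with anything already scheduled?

T32: ends Mon 17:30 at or before T40 starts Mon 17:30 → clear.
T35: starts Mon 21:30 at or after T40 ends Mon 18:00 → clear.
T36: starts Tue 07:30 at or after T40 ends Mon 18:00 → clear.
T33: starts Tue 08:00 at or after T40 ends Mon 18:00 → clear.
T34: starts Tue 08:00 at or after T40 ends Mon 18:00 → clear.
T38: starts Tue 15:30 at or after T40 ends Mon 18:00 → clear.
T37: starts Tue 16:00 at or after T40 ends Mon 18:00 → clear.
T39: starts Wed 09:30 at or after T40 ends Mon 18:00 → clear.

No — it doesn't clash with anything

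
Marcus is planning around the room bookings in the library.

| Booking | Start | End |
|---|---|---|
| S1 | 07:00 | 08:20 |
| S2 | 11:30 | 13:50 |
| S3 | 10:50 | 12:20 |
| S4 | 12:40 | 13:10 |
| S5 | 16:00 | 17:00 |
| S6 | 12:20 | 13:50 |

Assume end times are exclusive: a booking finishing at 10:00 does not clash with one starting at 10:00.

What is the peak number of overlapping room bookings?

3

Sweep the timeline, counting +1 at each start and −1 at each end (ends before starts at a tie):
07:00 start S1 → 1
08:20 end S1 → 0
10:50 start S3 → 1
11:30 start S2 → 2
12:20 end S3 → 1
12:20 start S6 → 2
12:40 start S4 → 3
13:10 end S4 → 2
13:50 end S2 → 1
13:50 end S6 → 0
16:00 start S5 → 1
17:00 end S5 → 0
Peak is 3, at 12:40 (S2, S4, S6).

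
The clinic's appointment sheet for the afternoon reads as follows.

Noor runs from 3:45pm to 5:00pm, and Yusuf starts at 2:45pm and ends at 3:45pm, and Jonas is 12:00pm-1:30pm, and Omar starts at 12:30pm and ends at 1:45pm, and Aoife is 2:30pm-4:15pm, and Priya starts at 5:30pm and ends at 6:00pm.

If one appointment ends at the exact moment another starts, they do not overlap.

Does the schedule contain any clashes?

Yes

Two intervals overlap when each starts before the other ends.
Sorted by start: Jonas, Omar, Aoife, Yusuf, Noor, Priya.
Omar starts before Jonas ends → Jonas and Omar overlap.
That's a conflict, so the schedule is not conflict-free.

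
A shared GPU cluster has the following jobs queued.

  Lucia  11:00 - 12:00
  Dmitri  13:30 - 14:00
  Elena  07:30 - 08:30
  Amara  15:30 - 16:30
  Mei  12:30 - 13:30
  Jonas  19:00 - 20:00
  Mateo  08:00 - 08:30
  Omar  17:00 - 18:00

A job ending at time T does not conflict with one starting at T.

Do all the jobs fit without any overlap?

No

Sorted by start: Elena, Mateo, Lucia, Mei, Dmitri, Amara, Omar, Jonas.
Mateo starts before Elena ends → Elena and Mateo overlap.
That's a conflict, so the schedule is not conflict-free.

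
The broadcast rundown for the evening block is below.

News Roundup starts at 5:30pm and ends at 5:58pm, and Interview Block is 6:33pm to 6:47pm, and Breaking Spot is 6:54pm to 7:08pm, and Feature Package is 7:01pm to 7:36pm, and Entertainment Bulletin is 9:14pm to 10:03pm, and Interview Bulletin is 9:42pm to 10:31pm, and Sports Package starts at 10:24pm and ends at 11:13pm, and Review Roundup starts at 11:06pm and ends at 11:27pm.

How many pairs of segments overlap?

Sorted by start: News Roundup, Interview Block, Breaking Spot, Feature Package, Entertainment Bulletin, Interview Bulletin, Sports Package, Review Roundup.
Interview Block starts after News Roundup ends; News Roundup is clear from here.
Breaking Spot starts after Interview Block ends; Interview Block is clear from here.
Feature Package starts before Breaking Spot ends → Breaking Spot and Feature Package overlap.
Entertainment Bulletin starts after Breaking Spot ends; Breaking Spot is clear from here.
Entertainment Bulletin starts after Feature Package ends; Feature Package is clear from here.
Interview Bulletin starts before Entertainment Bulletin ends → Entertainment Bulletin and Interview Bulletin overlap.
Sports Package starts after Entertainment Bulletin ends; Entertainment Bulletin is clear from here.
Sports Package starts before Interview Bulletin ends → Interview Bulletin and Sports Package overlap.
Review Roundup starts after Interview Bulletin ends.
Review Roundup starts before Sports Package ends → Sports Package and Review Roundup overlap.
Overlapping pairs: Breaking Spot & Feature Package, Entertainment Bulletin & Interview Bulletin, Interview Bulletin & Sports Package, Review Roundup & Sports Package — 4 in total.

4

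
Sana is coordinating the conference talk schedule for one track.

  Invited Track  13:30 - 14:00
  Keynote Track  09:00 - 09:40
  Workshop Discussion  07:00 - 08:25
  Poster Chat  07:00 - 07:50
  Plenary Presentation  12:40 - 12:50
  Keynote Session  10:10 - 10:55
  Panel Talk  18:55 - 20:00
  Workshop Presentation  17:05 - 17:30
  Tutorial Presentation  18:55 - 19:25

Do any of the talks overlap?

Sorted by start: Poster Chat, Workshop Discussion, Keynote Track, Keynote Session, Plenary Presentation, Invited Track, Workshop Presentation, Tutorial Presentation, Panel Talk.
Workshop Discussion starts before Poster Chat ends → Poster Chat and Workshop Discussion overlap.
That's a conflict, so the schedule is not conflict-free.

Yes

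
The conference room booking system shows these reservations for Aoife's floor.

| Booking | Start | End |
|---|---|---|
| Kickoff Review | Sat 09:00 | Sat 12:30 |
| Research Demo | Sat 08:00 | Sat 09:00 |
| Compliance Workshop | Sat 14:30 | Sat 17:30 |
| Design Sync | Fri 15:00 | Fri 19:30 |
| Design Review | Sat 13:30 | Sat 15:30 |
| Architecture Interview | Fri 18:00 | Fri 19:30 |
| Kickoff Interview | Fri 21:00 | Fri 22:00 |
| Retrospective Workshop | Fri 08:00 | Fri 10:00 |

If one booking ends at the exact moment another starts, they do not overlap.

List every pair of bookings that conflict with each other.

Two intervals overlap when each starts before the other ends.
Sorted by start: Retrospective Workshop, Design Sync, Architecture Interview, Kickoff Interview, Research Demo, Kickoff Review, Design Review, Compliance Workshop.
Design Sync starts after Retrospective Workshop ends; Retrospective Workshop is clear from here.
Architecture Interview starts before Design Sync ends → Design Sync and Architecture Interview overlap.
Kickoff Interview starts after Design Sync ends; Design Sync is clear from here.
Kickoff Interview starts after Architecture Interview ends; Architecture Interview is clear from here.
Research Demo starts after Kickoff Interview ends; Kickoff Interview is clear from here.
Kickoff Review starts exactly when Research Demo ends (back-to-back, no overlap); Research Demo is clear from here.
Design Review starts after Kickoff Review ends; Kickoff Review is clear from here.
Compliance Workshop starts before Design Review ends → Design Review and Compliance Workshop overlap.

Architecture Interview & Design Sync, Compliance Workshop & Design Review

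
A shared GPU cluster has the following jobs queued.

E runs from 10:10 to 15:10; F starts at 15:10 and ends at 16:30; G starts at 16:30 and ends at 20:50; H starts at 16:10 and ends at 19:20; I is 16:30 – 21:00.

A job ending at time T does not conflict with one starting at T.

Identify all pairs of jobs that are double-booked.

F & H, G & H, G & I, H & I

Sorted by start: E, F, H, G, I.
F starts exactly when E ends (back-to-back, no overlap) — done with E.
H starts before F ends → F and H overlap.
G starts exactly when F ends (back-to-back, no overlap) — done with F.
G starts before H ends → H and G overlap.
I starts before H ends → H and I overlap.
I starts before G ends → G and I overlap.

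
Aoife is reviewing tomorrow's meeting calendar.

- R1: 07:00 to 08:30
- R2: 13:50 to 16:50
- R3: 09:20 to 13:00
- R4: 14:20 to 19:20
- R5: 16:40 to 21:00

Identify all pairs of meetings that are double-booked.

Two intervals overlap when each starts before the other ends.
Sorted by start: R1, R3, R2, R4, R5.
R3 starts after R1 ends; R1 is clear from here.
R2 starts after R3 ends; R3 is clear from here.
R4 starts before R2 ends → R2 and R4 overlap.
R5 starts before R2 ends → R2 and R5 overlap.
R5 starts before R4 ends → R4 and R5 overlap.

R2 & R4, R2 & R5, R4 & R5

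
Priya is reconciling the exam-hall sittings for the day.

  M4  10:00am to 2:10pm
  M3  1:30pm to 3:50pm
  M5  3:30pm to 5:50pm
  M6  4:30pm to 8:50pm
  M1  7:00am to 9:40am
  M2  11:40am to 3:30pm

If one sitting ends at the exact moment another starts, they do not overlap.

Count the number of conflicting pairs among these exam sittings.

5

Sorted by start: M1, M4, M2, M3, M5, M6.
M4 starts after M1 ends; M1 is clear from here.
M2 starts before M4 ends → M4 and M2 overlap.
M3 starts before M4 ends → M4 and M3 overlap.
M5 starts after M4 ends; M4 is clear from here.
M3 starts before M2 ends → M2 and M3 overlap.
M5 starts exactly when M2 ends (back-to-back, no overlap); M2 is clear from here.
M5 starts before M3 ends → M3 and M5 overlap.
M6 starts after M3 ends.
M6 starts before M5 ends → M5 and M6 overlap.
Overlapping pairs: M2 & M3, M2 & M4, M3 & M4, M3 & M5, M5 & M6 — 5 in total.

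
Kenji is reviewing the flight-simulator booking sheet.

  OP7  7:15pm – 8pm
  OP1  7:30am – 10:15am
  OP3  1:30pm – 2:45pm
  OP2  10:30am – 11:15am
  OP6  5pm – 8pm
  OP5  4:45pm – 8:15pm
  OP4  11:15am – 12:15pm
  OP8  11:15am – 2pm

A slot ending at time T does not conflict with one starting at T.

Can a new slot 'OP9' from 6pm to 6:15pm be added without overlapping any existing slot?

No — it overlaps OP5, OP6

OP1: ends 10:15am at or before OP9 starts 6pm → clear.
OP2: ends 11:15am at or before OP9 starts 6pm → clear.
OP4: ends 12:15pm at or before OP9 starts 6pm → clear.
OP8: ends 2pm at or before OP9 starts 6pm → clear.
OP3: ends 2:45pm at or before OP9 starts 6pm → clear.
OP5: starts 4:45pm before OP9 ends 6:15pm, and ends 8:15pm after OP9 starts 6pm → overlap.
OP6: starts 5pm before OP9 ends 6:15pm, and ends 8pm after OP9 starts 6pm → overlap.
OP7: starts 7:15pm at or after OP9 ends 6:15pm → clear.
OP9 overlaps OP5, OP6.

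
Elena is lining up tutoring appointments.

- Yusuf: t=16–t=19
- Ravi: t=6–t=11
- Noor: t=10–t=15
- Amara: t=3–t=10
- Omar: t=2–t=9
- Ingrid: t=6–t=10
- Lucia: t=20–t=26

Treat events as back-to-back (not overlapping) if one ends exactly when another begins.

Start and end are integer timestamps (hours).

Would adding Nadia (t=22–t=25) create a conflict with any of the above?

Omar: ends t=9 at or before Nadia starts t=22 → clear.
Amara: ends t=10 at or before Nadia starts t=22 → clear.
Ravi: ends t=11 at or before Nadia starts t=22 → clear.
Ingrid: ends t=10 at or before Nadia starts t=22 → clear.
Noor: ends t=15 at or before Nadia starts t=22 → clear.
Yusuf: ends t=19 at or before Nadia starts t=22 → clear.
Lucia: starts t=20 before Nadia ends t=25, and ends t=26 after Nadia starts t=22 → overlap.
Nadia overlaps Lucia.

Yes — it overlaps Lucia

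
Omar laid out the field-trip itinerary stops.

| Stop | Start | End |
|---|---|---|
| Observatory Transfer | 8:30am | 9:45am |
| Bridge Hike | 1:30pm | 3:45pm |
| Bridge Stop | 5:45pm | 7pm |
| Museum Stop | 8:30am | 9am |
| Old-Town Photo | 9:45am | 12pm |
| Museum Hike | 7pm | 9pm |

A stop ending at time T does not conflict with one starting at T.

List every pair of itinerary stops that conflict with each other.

Museum Stop & Observatory Transfer

Sorted by start: Observatory Transfer, Museum Stop, Old-Town Photo, Bridge Hike, Bridge Stop, Museum Hike.
Museum Stop starts before Observatory Transfer ends → Observatory Transfer and Museum Stop overlap.
Old-Town Photo starts exactly when Observatory Transfer ends (back-to-back, no overlap) — done with Observatory Transfer.
Old-Town Photo starts after Museum Stop ends — done with Museum Stop.
Bridge Hike starts after Old-Town Photo ends — done with Old-Town Photo.
Bridge Stop starts after Bridge Hike ends — done with Bridge Hike.
Museum Hike starts exactly when Bridge Stop ends (back-to-back, no overlap).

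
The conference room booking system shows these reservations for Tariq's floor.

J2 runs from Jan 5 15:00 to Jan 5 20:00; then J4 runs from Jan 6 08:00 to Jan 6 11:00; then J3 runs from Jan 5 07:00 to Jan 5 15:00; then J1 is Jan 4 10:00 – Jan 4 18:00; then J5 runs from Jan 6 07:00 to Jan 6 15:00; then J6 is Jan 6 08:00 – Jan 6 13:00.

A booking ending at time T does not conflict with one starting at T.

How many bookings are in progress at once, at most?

3

Sweep the timeline, counting +1 at each start and −1 at each end (ends before starts at a tie):
Jan 4 10:00 start J1 → 1
Jan 4 18:00 end J1 → 0
Jan 5 07:00 start J3 → 1
Jan 5 15:00 end J3 → 0
Jan 5 15:00 start J2 → 1
Jan 5 20:00 end J2 → 0
Jan 6 07:00 start J5 → 1
Jan 6 08:00 start J4 → 2
Jan 6 08:00 start J6 → 3
Jan 6 11:00 end J4 → 2
Jan 6 13:00 end J6 → 1
Jan 6 15:00 end J5 → 0
Peak is 3, at Jan 6 08:00 (J4, J5, J6).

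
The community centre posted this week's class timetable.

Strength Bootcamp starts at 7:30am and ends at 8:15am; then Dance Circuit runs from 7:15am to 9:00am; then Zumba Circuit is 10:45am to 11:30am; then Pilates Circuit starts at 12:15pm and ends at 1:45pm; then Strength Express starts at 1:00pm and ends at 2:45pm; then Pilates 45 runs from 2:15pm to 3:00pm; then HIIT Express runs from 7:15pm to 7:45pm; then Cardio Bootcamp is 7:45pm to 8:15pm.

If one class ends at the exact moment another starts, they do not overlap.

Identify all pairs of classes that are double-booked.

Dance Circuit & Strength Bootcamp, Pilates 45 & Strength Express, Pilates Circuit & Strength Express

Sorted by start: Dance Circuit, Strength Bootcamp, Zumba Circuit, Pilates Circuit, Strength Express, Pilates 45, HIIT Express, Cardio Bootcamp.
Strength Bootcamp starts before Dance Circuit ends → Dance Circuit and Strength Bootcamp overlap.
Zumba Circuit starts after Dance Circuit ends — done with Dance Circuit.
Zumba Circuit starts after Strength Bootcamp ends — done with Strength Bootcamp.
Pilates Circuit starts after Zumba Circuit ends — done with Zumba Circuit.
Strength Express starts before Pilates Circuit ends → Pilates Circuit and Strength Express overlap.
Pilates 45 starts after Pilates Circuit ends — done with Pilates Circuit.
Pilates 45 starts before Strength Express ends → Strength Express and Pilates 45 overlap.
HIIT Express starts after Strength Express ends — done with Strength Express.
HIIT Express starts after Pilates 45 ends — done with Pilates 45.
Cardio Bootcamp starts exactly when HIIT Express ends (back-to-back, no overlap).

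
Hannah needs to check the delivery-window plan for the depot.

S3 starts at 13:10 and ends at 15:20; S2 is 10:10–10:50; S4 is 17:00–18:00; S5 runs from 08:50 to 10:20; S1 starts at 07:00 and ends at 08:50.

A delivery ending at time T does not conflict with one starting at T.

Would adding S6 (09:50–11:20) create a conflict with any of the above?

Yes — it overlaps S2, S5

S1: ends 08:50 at or before S6 starts 09:50 → clear.
S5: starts 08:50 before S6 ends 11:20, and ends 10:20 after S6 starts 09:50 → overlap.
S2: starts 10:10 before S6 ends 11:20, and ends 10:50 after S6 starts 09:50 → overlap.
S3: starts 13:10 at or after S6 ends 11:20 → clear.
S4: starts 17:00 at or after S6 ends 11:20 → clear.
S6 overlaps S2, S5.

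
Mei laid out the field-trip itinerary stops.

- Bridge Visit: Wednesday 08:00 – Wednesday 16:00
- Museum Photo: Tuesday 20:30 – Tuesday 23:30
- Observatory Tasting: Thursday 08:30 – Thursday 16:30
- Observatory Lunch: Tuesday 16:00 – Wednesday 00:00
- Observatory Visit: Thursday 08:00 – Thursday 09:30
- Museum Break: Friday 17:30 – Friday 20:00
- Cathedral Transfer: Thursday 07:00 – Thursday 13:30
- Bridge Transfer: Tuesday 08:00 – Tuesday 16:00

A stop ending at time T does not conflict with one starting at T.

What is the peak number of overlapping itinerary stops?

Sweep the timeline, counting +1 at each start and −1 at each end (ends before starts at a tie):
Tuesday 08:00 start Bridge Transfer → 1
Tuesday 16:00 end Bridge Transfer → 0
Tuesday 16:00 start Observatory Lunch → 1
Tuesday 20:30 start Museum Photo → 2
Tuesday 23:30 end Museum Photo → 1
Wednesday 00:00 end Observatory Lunch → 0
Wednesday 08:00 start Bridge Visit → 1
Wednesday 16:00 end Bridge Visit → 0
Thursday 07:00 start Cathedral Transfer → 1
Thursday 08:00 start Observatory Visit → 2
Thursday 08:30 start Observatory Tasting → 3
Thursday 09:30 end Observatory Visit → 2
Thursday 13:30 end Cathedral Transfer → 1
Thursday 16:30 end Observatory Tasting → 0
Friday 17:30 start Museum Break → 1
Friday 20:00 end Museum Break → 0
Peak is 3, at Thursday 08:30 (Cathedral Transfer, Observatory Tasting, Observatory Visit).

3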